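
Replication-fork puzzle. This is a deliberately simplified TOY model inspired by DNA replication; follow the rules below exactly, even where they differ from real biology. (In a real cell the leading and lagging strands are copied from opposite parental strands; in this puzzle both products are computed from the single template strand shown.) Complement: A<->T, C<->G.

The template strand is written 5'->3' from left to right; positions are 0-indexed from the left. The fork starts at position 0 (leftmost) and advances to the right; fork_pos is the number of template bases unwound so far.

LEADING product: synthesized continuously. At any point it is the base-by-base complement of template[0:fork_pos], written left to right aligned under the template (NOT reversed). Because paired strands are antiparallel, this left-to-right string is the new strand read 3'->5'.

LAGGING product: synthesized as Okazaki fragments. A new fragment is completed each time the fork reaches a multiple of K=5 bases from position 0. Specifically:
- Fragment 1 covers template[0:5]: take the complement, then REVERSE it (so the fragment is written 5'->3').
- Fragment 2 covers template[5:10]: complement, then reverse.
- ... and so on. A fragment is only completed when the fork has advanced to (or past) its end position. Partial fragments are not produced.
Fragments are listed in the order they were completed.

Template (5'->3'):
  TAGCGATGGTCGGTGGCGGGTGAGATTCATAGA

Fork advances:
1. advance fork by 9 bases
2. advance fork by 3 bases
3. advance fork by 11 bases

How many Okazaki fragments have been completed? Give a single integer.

Step 1: advance 9 -> fork_pos = 0 + 9 = 9. Reached multiple(s) of 5: 5 -> fragment 1 completed (1 total).
Step 2: advance 3 -> fork_pos = 9 + 3 = 12. Reached multiple(s) of 5: 10 -> fragment 2 completed (2 total).
Step 3: advance 11 -> fork_pos = 12 + 11 = 23. Reached multiple(s) of 5: 15, 20 -> fragments 3-4 completed (4 total).
Check: final fork_pos = 23; the multiples of 5 that are <= 23 are 5..20 -> 23 // 5 = 4 completed fragment(s).

Answer: 4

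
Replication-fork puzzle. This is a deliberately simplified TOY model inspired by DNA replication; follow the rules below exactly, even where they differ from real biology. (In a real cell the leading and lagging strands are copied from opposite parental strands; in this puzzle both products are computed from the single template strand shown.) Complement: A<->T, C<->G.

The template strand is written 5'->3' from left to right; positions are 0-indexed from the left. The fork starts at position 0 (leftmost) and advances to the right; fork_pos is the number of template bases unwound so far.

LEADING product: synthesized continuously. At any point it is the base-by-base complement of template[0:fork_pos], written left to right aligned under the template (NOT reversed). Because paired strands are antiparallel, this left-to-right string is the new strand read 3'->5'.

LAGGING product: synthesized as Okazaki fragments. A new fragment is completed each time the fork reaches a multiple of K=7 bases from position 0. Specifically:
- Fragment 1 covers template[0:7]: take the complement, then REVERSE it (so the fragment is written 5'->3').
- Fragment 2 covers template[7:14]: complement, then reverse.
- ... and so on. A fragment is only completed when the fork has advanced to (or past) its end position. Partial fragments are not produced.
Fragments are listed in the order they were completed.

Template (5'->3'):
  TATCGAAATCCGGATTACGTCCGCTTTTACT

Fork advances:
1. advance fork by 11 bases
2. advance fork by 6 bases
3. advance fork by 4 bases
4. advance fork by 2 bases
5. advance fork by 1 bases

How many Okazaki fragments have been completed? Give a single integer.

Answer: 3

Derivation:
Step 1: advance 11 -> fork_pos = 0 + 11 = 11. Reached multiple(s) of 7: 7 -> fragment 1 completed (1 total).
Step 2: advance 6 -> fork_pos = 11 + 6 = 17. Reached multiple(s) of 7: 14 -> fragment 2 completed (2 total).
Step 3: advance 4 -> fork_pos = 17 + 4 = 21. Reached multiple(s) of 7: 21 -> fragment 3 completed (3 total).
Step 4: advance 2 -> fork_pos = 21 + 2 = 23. Next multiple of 7 is 28 (not reached); still 3 fragment(s).
Step 5: advance 1 -> fork_pos = 23 + 1 = 24. Next multiple of 7 is 28 (not reached); still 3 fragment(s).
Check: final fork_pos = 24; the multiples of 7 that are <= 24 are 7..21 -> 24 // 7 = 3 completed fragment(s).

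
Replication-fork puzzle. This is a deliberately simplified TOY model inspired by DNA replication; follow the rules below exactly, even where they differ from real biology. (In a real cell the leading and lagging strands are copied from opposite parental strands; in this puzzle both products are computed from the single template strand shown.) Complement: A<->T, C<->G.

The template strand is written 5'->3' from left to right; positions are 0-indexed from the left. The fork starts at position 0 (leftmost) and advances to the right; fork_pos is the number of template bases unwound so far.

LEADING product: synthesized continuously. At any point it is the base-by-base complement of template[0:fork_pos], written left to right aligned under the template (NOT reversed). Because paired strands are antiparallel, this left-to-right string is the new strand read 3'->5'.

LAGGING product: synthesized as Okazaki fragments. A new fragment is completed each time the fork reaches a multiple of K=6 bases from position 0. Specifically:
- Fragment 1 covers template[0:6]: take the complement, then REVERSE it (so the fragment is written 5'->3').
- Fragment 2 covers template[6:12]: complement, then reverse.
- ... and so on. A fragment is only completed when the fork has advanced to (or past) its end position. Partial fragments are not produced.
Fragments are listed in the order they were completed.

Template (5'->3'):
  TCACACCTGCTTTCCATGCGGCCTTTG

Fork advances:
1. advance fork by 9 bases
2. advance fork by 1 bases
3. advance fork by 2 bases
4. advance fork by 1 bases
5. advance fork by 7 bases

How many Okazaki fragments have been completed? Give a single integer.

Answer: 3

Derivation:
Step 1: advance 9 -> fork_pos = 0 + 9 = 9. Reached multiple(s) of 6: 6 -> fragment 1 completed (1 total).
Step 2: advance 1 -> fork_pos = 9 + 1 = 10. Next multiple of 6 is 12 (not reached); still 1 fragment(s).
Step 3: advance 2 -> fork_pos = 10 + 2 = 12. Reached multiple(s) of 6: 12 -> fragment 2 completed (2 total).
Step 4: advance 1 -> fork_pos = 12 + 1 = 13. Next multiple of 6 is 18 (not reached); still 2 fragment(s).
Step 5: advance 7 -> fork_pos = 13 + 7 = 20. Reached multiple(s) of 6: 18 -> fragment 3 completed (3 total).
Check: final fork_pos = 20; the multiples of 6 that are <= 20 are 6..18 -> 20 // 6 = 3 completed fragment(s).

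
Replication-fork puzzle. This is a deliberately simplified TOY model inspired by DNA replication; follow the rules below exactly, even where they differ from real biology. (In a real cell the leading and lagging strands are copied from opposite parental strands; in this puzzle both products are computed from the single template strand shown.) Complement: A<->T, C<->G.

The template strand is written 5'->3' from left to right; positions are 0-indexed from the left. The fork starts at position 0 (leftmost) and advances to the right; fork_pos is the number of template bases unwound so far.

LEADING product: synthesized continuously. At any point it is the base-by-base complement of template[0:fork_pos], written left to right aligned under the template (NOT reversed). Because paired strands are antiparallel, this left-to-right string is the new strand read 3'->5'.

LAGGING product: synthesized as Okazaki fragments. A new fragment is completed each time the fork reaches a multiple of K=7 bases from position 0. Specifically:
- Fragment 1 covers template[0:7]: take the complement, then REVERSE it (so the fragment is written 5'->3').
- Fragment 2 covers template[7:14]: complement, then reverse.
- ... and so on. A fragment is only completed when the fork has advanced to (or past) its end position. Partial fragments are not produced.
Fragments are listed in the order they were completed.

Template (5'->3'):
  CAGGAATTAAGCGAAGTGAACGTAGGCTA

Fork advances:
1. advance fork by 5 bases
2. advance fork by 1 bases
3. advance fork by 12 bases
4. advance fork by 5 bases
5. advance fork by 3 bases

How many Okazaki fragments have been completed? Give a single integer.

Step 1: advance 5 -> fork_pos = 0 + 5 = 5. Next multiple of 7 is 7 (not reached); still 0 fragment(s).
Step 2: advance 1 -> fork_pos = 5 + 1 = 6. Next multiple of 7 is 7 (not reached); still 0 fragment(s).
Step 3: advance 12 -> fork_pos = 6 + 12 = 18. Reached multiple(s) of 7: 7, 14 -> fragments 1-2 completed (2 total).
Step 4: advance 5 -> fork_pos = 18 + 5 = 23. Reached multiple(s) of 7: 21 -> fragment 3 completed (3 total).
Step 5: advance 3 -> fork_pos = 23 + 3 = 26. Next multiple of 7 is 28 (not reached); still 3 fragment(s).
Check: final fork_pos = 26; the multiples of 7 that are <= 26 are 7..21 -> 26 // 7 = 3 completed fragment(s).

Answer: 3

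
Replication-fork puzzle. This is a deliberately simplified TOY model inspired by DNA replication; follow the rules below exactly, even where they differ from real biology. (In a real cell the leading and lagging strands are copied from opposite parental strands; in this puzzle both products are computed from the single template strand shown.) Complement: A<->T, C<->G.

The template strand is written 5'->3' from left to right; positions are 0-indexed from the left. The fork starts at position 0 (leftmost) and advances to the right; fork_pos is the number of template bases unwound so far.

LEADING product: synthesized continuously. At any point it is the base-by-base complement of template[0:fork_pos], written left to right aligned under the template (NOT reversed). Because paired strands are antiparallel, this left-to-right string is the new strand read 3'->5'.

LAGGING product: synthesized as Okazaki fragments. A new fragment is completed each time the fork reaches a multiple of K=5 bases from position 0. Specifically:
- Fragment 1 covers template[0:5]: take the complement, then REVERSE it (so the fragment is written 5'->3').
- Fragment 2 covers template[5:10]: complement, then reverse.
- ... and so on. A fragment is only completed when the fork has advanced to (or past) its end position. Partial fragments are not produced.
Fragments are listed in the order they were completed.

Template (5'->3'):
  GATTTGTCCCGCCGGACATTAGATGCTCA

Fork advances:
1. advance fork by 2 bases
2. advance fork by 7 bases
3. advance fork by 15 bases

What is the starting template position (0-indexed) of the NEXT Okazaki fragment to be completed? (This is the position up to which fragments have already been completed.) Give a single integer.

Step 1: advance 2 -> fork_pos = 0 + 2 = 2. Next multiple of 5 is 5 (not reached); still 0 fragment(s).
Step 2: advance 7 -> fork_pos = 2 + 7 = 9. Reached multiple(s) of 5: 5 -> fragment 1 completed (1 total).
Step 3: advance 15 -> fork_pos = 9 + 15 = 24. Reached multiple(s) of 5: 10, 15, 20 -> fragments 2-4 completed (4 total).
4 fragment(s) completed, covering template[0:20] (4 x 5 = 20). The next fragment, fragment 5, covers template[20:25], so it starts at position 20.

Answer: 20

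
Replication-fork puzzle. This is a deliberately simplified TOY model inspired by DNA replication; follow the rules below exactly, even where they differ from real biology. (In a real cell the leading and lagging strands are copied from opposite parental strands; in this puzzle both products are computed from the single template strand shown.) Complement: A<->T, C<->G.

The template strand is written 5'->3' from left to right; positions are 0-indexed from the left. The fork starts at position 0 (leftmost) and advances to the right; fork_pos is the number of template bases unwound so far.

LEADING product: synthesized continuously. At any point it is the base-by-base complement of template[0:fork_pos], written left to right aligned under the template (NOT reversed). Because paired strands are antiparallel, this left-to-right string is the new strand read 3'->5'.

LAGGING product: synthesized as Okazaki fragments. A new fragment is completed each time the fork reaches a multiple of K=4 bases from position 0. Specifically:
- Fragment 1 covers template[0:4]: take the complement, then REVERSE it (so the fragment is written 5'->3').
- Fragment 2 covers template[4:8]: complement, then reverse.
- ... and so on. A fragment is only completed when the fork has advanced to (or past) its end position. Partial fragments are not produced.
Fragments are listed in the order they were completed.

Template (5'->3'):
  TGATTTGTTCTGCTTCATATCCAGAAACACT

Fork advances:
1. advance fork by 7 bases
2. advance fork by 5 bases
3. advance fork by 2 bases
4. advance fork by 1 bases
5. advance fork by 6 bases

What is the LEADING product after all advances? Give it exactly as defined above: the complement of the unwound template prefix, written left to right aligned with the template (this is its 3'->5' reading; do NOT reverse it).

Answer: ACTAAACAAGACGAAGTATAG

Derivation:
Step 1: advance 7 -> fork_pos = 0 + 7 = 7.
Step 2: advance 5 -> fork_pos = 7 + 5 = 12.
Step 3: advance 2 -> fork_pos = 12 + 2 = 14.
Step 4: advance 1 -> fork_pos = 14 + 1 = 15.
Step 5: advance 6 -> fork_pos = 15 + 6 = 21.
Unwound prefix: template[0:21] = TGATTTGTTCTGCTTCATATC
Complement it base by base (A<->T, C<->G), keeping left-to-right order:
  [0:5] TGATT -> ACTAA
  [5:10] TGTTC -> ACAAG
  [10:15] TGCTT -> ACGAA
  [15:20] CATAT -> GTATA
  [20:21] C -> G
Concatenate: ACTAAACAAGACGAAGTATAG (length 21; written aligned with the template, i.e. 3'->5').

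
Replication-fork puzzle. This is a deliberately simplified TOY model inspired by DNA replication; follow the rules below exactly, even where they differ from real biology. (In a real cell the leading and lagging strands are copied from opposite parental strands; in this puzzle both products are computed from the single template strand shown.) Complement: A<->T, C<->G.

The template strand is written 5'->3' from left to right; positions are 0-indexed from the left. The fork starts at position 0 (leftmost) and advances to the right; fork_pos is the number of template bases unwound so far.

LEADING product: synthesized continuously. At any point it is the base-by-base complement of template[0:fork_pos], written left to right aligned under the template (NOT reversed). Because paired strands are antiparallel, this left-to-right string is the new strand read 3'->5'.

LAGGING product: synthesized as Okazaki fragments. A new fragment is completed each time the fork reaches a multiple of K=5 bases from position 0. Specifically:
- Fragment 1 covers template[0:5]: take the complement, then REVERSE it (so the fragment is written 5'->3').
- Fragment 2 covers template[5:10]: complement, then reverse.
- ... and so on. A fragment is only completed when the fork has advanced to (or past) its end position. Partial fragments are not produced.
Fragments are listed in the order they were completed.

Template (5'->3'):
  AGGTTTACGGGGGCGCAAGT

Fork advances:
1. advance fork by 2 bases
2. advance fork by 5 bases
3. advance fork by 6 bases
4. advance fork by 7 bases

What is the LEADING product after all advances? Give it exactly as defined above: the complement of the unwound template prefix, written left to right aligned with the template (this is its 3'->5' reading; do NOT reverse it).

Answer: TCCAAATGCCCCCGCGTTCA

Derivation:
Step 1: advance 2 -> fork_pos = 0 + 2 = 2.
Step 2: advance 5 -> fork_pos = 2 + 5 = 7.
Step 3: advance 6 -> fork_pos = 7 + 6 = 13.
Step 4: advance 7 -> fork_pos = 13 + 7 = 20.
Unwound prefix: template[0:20] = AGGTTTACGGGGGCGCAAGT
Complement it base by base (A<->T, C<->G), keeping left-to-right order:
  [0:5] AGGTT -> TCCAA
  [5:10] TACGG -> ATGCC
  [10:15] GGGCG -> CCCGC
  [15:20] CAAGT -> GTTCA
Concatenate: TCCAAATGCCCCCGCGTTCA (length 20; written aligned with the template, i.e. 3'->5').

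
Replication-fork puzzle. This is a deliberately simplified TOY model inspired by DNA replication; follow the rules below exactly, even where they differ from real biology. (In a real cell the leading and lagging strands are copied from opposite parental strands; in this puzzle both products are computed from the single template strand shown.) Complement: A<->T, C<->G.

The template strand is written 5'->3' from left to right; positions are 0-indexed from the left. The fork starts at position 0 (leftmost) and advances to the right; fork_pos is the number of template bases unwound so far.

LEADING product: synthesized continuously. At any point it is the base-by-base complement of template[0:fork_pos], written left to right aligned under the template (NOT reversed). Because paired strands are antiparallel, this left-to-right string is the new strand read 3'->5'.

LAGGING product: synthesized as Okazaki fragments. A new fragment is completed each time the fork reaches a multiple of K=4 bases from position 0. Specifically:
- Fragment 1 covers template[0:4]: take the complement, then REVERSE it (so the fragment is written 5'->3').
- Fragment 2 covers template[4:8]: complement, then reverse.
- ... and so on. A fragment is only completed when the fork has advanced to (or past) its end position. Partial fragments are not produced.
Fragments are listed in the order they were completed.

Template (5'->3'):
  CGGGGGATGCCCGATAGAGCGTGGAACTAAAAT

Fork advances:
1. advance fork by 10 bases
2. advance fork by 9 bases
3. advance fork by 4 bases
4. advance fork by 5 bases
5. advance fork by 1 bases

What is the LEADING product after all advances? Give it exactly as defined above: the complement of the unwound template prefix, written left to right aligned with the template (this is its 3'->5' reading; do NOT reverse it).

Step 1: advance 10 -> fork_pos = 0 + 10 = 10.
Step 2: advance 9 -> fork_pos = 10 + 9 = 19.
Step 3: advance 4 -> fork_pos = 19 + 4 = 23.
Step 4: advance 5 -> fork_pos = 23 + 5 = 28.
Step 5: advance 1 -> fork_pos = 28 + 1 = 29.
Unwound prefix: template[0:29] = CGGGGGATGCCCGATAGAGCGTGGAACTA
Complement it base by base (A<->T, C<->G), keeping left-to-right order:
  [0:5] CGGGG -> GCCCC
  [5:10] GATGC -> CTACG
  [10:15] CCGAT -> GGCTA
  [15:20] AGAGC -> TCTCG
  [20:25] GTGGA -> CACCT
  [25:29] ACTA -> TGAT
Concatenate: GCCCCCTACGGGCTATCTCGCACCTTGAT (length 29; written aligned with the template, i.e. 3'->5').

Answer: GCCCCCTACGGGCTATCTCGCACCTTGAT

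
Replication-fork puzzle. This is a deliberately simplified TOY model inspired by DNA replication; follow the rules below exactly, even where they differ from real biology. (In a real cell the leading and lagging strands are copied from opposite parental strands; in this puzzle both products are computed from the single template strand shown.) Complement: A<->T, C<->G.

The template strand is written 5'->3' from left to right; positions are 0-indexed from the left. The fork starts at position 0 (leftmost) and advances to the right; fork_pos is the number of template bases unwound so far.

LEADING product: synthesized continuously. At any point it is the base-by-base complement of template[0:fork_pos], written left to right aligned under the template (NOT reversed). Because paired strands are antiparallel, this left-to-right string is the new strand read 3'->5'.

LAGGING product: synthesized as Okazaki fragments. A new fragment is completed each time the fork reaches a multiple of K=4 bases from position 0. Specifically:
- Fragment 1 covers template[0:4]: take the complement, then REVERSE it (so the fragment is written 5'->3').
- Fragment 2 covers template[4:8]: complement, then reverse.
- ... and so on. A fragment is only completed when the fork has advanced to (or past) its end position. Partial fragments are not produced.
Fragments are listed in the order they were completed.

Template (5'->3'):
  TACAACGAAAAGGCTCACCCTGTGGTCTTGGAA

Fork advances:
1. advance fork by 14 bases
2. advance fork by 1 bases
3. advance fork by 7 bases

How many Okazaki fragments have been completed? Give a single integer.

Answer: 5

Derivation:
Step 1: advance 14 -> fork_pos = 0 + 14 = 14. Reached multiple(s) of 4: 4, 8, 12 -> fragments 1-3 completed (3 total).
Step 2: advance 1 -> fork_pos = 14 + 1 = 15. Next multiple of 4 is 16 (not reached); still 3 fragment(s).
Step 3: advance 7 -> fork_pos = 15 + 7 = 22. Reached multiple(s) of 4: 16, 20 -> fragments 4-5 completed (5 total).
Check: final fork_pos = 22; the multiples of 4 that are <= 22 are 4..20 -> 22 // 4 = 5 completed fragment(s).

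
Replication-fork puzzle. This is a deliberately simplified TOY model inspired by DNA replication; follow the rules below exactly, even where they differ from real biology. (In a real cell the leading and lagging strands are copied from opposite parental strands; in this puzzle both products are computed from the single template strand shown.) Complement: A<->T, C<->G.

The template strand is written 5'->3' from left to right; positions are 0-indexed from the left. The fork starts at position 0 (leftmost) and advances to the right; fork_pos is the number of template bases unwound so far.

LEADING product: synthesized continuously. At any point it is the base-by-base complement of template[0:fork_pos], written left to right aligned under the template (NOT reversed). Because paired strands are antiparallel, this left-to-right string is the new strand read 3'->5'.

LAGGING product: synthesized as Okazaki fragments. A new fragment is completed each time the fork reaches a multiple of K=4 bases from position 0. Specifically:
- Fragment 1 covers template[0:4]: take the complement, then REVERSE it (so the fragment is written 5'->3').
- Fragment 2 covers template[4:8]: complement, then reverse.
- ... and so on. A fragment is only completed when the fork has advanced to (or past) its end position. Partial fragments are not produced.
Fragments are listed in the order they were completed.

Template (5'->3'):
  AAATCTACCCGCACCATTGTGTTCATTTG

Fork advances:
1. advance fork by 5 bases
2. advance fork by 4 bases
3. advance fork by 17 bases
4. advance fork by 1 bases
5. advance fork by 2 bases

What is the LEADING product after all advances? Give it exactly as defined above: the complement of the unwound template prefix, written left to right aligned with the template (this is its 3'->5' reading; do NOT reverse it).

Step 1: advance 5 -> fork_pos = 0 + 5 = 5.
Step 2: advance 4 -> fork_pos = 5 + 4 = 9.
Step 3: advance 17 -> fork_pos = 9 + 17 = 26.
Step 4: advance 1 -> fork_pos = 26 + 1 = 27.
Step 5: advance 2 -> fork_pos = 27 + 2 = 29.
Unwound prefix: template[0:29] = AAATCTACCCGCACCATTGTGTTCATTTG
Complement it base by base (A<->T, C<->G), keeping left-to-right order:
  [0:5] AAATC -> TTTAG
  [5:10] TACCC -> ATGGG
  [10:15] GCACC -> CGTGG
  [15:20] ATTGT -> TAACA
  [20:25] GTTCA -> CAAGT
  [25:29] TTTG -> AAAC
Concatenate: TTTAGATGGGCGTGGTAACACAAGTAAAC (length 29; written aligned with the template, i.e. 3'->5').

Answer: TTTAGATGGGCGTGGTAACACAAGTAAAC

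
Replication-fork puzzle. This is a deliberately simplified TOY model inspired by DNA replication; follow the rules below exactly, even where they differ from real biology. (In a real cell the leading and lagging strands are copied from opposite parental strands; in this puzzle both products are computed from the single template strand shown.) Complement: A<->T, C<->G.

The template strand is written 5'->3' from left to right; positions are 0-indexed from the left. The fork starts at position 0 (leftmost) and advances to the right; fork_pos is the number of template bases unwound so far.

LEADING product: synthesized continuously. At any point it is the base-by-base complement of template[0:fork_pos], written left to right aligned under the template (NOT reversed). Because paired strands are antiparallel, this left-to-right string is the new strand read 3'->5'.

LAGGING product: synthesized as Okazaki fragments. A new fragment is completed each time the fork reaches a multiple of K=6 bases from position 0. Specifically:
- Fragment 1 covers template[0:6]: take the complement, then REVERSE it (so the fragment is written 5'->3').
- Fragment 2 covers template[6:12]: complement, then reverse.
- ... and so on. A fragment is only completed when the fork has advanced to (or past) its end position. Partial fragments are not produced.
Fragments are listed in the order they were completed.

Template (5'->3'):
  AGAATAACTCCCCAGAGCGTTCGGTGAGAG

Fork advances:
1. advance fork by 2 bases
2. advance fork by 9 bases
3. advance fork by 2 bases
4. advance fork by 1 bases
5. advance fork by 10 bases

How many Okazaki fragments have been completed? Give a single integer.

Answer: 4

Derivation:
Step 1: advance 2 -> fork_pos = 0 + 2 = 2. Next multiple of 6 is 6 (not reached); still 0 fragment(s).
Step 2: advance 9 -> fork_pos = 2 + 9 = 11. Reached multiple(s) of 6: 6 -> fragment 1 completed (1 total).
Step 3: advance 2 -> fork_pos = 11 + 2 = 13. Reached multiple(s) of 6: 12 -> fragment 2 completed (2 total).
Step 4: advance 1 -> fork_pos = 13 + 1 = 14. Next multiple of 6 is 18 (not reached); still 2 fragment(s).
Step 5: advance 10 -> fork_pos = 14 + 10 = 24. Reached multiple(s) of 6: 18, 24 -> fragments 3-4 completed (4 total).
Check: final fork_pos = 24; the multiples of 6 that are <= 24 are 6..24 -> 24 // 6 = 4 completed fragment(s).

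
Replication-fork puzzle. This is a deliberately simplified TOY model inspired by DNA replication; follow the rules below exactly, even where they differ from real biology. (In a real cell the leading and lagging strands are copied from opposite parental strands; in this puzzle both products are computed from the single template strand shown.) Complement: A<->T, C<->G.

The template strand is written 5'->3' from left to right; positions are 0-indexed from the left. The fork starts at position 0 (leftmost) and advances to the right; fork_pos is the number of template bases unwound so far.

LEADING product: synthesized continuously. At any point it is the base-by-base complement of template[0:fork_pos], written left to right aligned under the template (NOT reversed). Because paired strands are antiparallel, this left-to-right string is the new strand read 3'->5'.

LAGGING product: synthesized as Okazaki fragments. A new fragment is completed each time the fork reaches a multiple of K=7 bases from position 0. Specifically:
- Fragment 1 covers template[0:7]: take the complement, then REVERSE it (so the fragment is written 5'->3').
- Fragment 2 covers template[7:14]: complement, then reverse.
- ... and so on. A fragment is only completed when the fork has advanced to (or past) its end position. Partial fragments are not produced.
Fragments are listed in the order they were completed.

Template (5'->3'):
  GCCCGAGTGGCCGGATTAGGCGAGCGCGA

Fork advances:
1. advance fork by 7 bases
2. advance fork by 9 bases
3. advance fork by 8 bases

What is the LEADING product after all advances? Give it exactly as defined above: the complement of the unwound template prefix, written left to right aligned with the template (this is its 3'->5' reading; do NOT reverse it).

Step 1: advance 7 -> fork_pos = 0 + 7 = 7.
Step 2: advance 9 -> fork_pos = 7 + 9 = 16.
Step 3: advance 8 -> fork_pos = 16 + 8 = 24.
Unwound prefix: template[0:24] = GCCCGAGTGGCCGGATTAGGCGAG
Complement it base by base (A<->T, C<->G), keeping left-to-right order:
  [0:5] GCCCG -> CGGGC
  [5:10] AGTGG -> TCACC
  [10:15] CCGGA -> GGCCT
  [15:20] TTAGG -> AATCC
  [20:24] CGAG -> GCTC
Concatenate: CGGGCTCACCGGCCTAATCCGCTC (length 24; written aligned with the template, i.e. 3'->5').

Answer: CGGGCTCACCGGCCTAATCCGCTC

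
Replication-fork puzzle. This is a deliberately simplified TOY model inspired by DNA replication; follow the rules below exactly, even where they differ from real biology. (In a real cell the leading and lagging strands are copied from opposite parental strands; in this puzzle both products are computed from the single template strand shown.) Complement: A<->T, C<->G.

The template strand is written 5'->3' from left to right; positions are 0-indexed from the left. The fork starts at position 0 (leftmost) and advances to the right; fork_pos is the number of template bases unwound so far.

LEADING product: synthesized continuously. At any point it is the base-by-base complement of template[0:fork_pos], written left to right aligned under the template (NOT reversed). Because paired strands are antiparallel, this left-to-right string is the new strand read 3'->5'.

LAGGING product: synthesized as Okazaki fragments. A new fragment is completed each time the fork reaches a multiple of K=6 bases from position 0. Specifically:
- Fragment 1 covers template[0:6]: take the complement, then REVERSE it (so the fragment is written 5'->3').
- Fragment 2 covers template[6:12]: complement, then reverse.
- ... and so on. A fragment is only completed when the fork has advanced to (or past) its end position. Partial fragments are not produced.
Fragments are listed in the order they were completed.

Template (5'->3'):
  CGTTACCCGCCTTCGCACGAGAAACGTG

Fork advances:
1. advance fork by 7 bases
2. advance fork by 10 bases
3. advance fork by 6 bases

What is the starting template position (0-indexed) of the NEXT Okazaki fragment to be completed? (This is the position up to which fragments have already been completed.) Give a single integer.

Answer: 18

Derivation:
Step 1: advance 7 -> fork_pos = 0 + 7 = 7. Reached multiple(s) of 6: 6 -> fragment 1 completed (1 total).
Step 2: advance 10 -> fork_pos = 7 + 10 = 17. Reached multiple(s) of 6: 12 -> fragment 2 completed (2 total).
Step 3: advance 6 -> fork_pos = 17 + 6 = 23. Reached multiple(s) of 6: 18 -> fragment 3 completed (3 total).
3 fragment(s) completed, covering template[0:18] (3 x 6 = 18). The next fragment, fragment 4, covers template[18:24], so it starts at position 18.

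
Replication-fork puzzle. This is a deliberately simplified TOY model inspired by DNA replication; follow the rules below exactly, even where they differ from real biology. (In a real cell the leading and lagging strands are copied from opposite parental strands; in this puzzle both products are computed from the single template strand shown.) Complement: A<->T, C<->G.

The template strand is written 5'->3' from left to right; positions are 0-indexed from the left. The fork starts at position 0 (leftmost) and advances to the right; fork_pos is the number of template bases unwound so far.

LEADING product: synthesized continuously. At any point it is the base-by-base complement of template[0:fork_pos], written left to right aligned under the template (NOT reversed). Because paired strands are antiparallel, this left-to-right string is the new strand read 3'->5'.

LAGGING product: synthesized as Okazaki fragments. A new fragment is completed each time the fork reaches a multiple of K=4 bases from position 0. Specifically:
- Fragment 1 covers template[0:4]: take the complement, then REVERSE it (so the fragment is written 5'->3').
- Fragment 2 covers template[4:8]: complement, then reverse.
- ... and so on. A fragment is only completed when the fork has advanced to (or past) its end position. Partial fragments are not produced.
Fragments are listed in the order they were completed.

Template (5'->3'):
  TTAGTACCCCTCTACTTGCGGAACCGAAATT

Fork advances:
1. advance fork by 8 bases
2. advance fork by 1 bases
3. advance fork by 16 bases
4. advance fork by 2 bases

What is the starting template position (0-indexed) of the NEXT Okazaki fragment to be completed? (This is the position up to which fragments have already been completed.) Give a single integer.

Answer: 24

Derivation:
Step 1: advance 8 -> fork_pos = 0 + 8 = 8. Reached multiple(s) of 4: 4, 8 -> fragments 1-2 completed (2 total).
Step 2: advance 1 -> fork_pos = 8 + 1 = 9. Next multiple of 4 is 12 (not reached); still 2 fragment(s).
Step 3: advance 16 -> fork_pos = 9 + 16 = 25. Reached multiple(s) of 4: 12, 16, 20, 24 -> fragments 3-6 completed (6 total).
Step 4: advance 2 -> fork_pos = 25 + 2 = 27. Next multiple of 4 is 28 (not reached); still 6 fragment(s).
6 fragment(s) completed, covering template[0:24] (6 x 4 = 24). The next fragment, fragment 7, covers template[24:28], so it starts at position 24.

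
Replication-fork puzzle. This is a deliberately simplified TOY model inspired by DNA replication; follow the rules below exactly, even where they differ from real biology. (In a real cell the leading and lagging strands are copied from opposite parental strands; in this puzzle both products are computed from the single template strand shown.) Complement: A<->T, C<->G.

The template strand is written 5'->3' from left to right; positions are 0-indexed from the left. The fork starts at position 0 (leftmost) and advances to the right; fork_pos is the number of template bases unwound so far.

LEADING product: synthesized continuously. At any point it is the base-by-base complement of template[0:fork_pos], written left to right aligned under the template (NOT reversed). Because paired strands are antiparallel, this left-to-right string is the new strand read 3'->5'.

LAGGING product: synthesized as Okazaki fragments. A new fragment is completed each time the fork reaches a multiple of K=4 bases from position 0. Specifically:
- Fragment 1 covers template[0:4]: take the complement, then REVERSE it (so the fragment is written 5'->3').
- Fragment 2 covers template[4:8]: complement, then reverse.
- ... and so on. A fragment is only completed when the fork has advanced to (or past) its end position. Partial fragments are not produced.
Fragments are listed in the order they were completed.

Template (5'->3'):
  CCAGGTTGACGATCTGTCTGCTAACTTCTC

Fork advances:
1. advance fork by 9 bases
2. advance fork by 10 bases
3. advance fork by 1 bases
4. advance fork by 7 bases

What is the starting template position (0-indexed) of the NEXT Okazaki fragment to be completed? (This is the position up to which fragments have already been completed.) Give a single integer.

Step 1: advance 9 -> fork_pos = 0 + 9 = 9. Reached multiple(s) of 4: 4, 8 -> fragments 1-2 completed (2 total).
Step 2: advance 10 -> fork_pos = 9 + 10 = 19. Reached multiple(s) of 4: 12, 16 -> fragments 3-4 completed (4 total).
Step 3: advance 1 -> fork_pos = 19 + 1 = 20. Reached multiple(s) of 4: 20 -> fragment 5 completed (5 total).
Step 4: advance 7 -> fork_pos = 20 + 7 = 27. Reached multiple(s) of 4: 24 -> fragment 6 completed (6 total).
6 fragment(s) completed, covering template[0:24] (6 x 4 = 24). The next fragment, fragment 7, covers template[24:28], so it starts at position 24.

Answer: 24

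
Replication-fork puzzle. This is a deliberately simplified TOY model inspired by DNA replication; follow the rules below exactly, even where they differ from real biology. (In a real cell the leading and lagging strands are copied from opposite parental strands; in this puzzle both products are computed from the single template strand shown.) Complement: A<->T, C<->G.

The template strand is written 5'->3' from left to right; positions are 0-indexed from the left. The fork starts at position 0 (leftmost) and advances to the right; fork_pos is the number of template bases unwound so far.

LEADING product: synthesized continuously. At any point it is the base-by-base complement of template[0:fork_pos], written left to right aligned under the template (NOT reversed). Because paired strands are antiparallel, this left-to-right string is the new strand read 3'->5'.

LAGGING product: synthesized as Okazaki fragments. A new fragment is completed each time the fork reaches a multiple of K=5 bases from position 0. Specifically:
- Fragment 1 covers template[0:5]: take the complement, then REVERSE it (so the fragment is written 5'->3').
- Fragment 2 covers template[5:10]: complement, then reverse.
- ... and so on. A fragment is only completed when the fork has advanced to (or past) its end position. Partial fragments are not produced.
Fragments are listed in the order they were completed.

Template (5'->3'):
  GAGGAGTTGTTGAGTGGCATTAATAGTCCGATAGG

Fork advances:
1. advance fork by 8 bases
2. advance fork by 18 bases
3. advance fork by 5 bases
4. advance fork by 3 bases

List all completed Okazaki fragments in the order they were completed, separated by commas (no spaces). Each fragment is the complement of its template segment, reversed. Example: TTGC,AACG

Answer: TCCTC,ACAAC,ACTCA,ATGCC,TATTA,CGGAC

Derivation:
Step 1: advance 8 -> fork_pos = 0 + 8 = 8. Reached multiple(s) of 5: 5 -> fragment 1 completed (1 total).
Step 2: advance 18 -> fork_pos = 8 + 18 = 26. Reached multiple(s) of 5: 10, 15, 20, 25 -> fragments 2-5 completed (5 total).
Step 3: advance 5 -> fork_pos = 26 + 5 = 31. Reached multiple(s) of 5: 30 -> fragment 6 completed (6 total).
Step 4: advance 3 -> fork_pos = 31 + 3 = 34. Next multiple of 5 is 35 (not reached); still 6 fragment(s).
Final fork_pos = 34, so 6 fragment(s) are complete. Build each: template segment -> complement -> reverse.
Fragment 1: template[0:5] = GAGGA -> complement CTCCT -> reversed TCCTC
Fragment 2: template[5:10] = GTTGT -> complement CAACA -> reversed ACAAC
Fragment 3: template[10:15] = TGAGT -> complement ACTCA -> reversed ACTCA
Fragment 4: template[15:20] = GGCAT -> complement CCGTA -> reversed ATGCC
Fragment 5: template[20:25] = TAATA -> complement ATTAT -> reversed TATTA
Fragment 6: template[25:30] = GTCCG -> complement CAGGC -> reversed CGGAC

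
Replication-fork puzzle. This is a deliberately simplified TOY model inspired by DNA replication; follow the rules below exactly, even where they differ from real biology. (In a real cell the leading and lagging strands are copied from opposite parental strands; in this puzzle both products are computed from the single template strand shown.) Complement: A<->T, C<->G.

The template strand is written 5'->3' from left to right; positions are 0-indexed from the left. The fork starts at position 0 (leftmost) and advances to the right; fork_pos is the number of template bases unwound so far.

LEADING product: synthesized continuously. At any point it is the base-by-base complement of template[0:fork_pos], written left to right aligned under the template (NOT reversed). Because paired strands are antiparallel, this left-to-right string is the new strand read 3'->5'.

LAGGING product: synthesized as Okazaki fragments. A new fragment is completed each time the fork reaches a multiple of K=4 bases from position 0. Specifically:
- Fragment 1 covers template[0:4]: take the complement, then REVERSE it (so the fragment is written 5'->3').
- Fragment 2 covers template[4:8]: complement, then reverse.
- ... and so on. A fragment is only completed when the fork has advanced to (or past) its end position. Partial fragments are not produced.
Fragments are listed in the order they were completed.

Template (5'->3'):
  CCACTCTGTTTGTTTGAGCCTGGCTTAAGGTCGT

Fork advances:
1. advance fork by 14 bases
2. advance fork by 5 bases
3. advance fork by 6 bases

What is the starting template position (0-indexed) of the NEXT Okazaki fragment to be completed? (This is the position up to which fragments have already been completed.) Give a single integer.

Answer: 24

Derivation:
Step 1: advance 14 -> fork_pos = 0 + 14 = 14. Reached multiple(s) of 4: 4, 8, 12 -> fragments 1-3 completed (3 total).
Step 2: advance 5 -> fork_pos = 14 + 5 = 19. Reached multiple(s) of 4: 16 -> fragment 4 completed (4 total).
Step 3: advance 6 -> fork_pos = 19 + 6 = 25. Reached multiple(s) of 4: 20, 24 -> fragments 5-6 completed (6 total).
6 fragment(s) completed, covering template[0:24] (6 x 4 = 24). The next fragment, fragment 7, covers template[24:28], so it starts at position 24.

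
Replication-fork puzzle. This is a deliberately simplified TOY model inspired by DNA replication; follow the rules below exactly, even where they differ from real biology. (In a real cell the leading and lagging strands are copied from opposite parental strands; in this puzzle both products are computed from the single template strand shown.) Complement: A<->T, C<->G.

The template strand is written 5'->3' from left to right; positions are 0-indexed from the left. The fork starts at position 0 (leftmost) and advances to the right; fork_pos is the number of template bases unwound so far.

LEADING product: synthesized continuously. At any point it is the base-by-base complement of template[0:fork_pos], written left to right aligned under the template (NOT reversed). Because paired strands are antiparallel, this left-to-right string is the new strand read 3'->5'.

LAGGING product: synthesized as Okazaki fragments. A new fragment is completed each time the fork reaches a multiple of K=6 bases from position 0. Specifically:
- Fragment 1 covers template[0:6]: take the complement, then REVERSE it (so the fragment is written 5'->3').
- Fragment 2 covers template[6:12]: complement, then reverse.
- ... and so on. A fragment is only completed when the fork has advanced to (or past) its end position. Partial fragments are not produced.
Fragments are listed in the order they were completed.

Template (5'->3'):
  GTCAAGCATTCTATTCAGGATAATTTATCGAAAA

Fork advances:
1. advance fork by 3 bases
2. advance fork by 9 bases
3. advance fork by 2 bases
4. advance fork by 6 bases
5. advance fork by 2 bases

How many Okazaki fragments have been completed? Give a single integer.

Answer: 3

Derivation:
Step 1: advance 3 -> fork_pos = 0 + 3 = 3. Next multiple of 6 is 6 (not reached); still 0 fragment(s).
Step 2: advance 9 -> fork_pos = 3 + 9 = 12. Reached multiple(s) of 6: 6, 12 -> fragments 1-2 completed (2 total).
Step 3: advance 2 -> fork_pos = 12 + 2 = 14. Next multiple of 6 is 18 (not reached); still 2 fragment(s).
Step 4: advance 6 -> fork_pos = 14 + 6 = 20. Reached multiple(s) of 6: 18 -> fragment 3 completed (3 total).
Step 5: advance 2 -> fork_pos = 20 + 2 = 22. Next multiple of 6 is 24 (not reached); still 3 fragment(s).
Check: final fork_pos = 22; the multiples of 6 that are <= 22 are 6..18 -> 22 // 6 = 3 completed fragment(s).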